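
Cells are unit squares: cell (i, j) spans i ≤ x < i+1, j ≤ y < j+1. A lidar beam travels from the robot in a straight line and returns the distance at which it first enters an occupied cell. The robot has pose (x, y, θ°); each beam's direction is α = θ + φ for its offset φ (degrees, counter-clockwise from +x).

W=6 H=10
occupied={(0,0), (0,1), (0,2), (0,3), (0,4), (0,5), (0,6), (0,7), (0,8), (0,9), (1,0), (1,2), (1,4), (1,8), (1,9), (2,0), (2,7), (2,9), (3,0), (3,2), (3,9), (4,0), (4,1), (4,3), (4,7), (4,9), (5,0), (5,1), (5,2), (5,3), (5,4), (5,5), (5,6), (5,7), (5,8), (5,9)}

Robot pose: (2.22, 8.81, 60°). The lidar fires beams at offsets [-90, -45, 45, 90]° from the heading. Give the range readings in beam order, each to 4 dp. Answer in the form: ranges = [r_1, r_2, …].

ranges = [2.0554, 0.7341, 0.1967, 0.2540]

beam 1: φ=-90°, α=330°
  d=(0.8660,-0.5000)  start (2,8)  tX=0.9007 tY=1.6200  stride 1/|dx|=1.1547 1/|dy|=2.0000
    cross x-line → (3,8), t=0.9007
    cross y-line → (3,7), t=1.6200
    cross x-line → (4,7), t=2.0554 (wall)
  → r_1 = 2.0554
beam 2: φ=-45°, α=15°
  d=(0.9659,0.2588)  start (2,8)  tX=0.8075 tY=0.7341  stride 1/|dx|=1.0353 1/|dy|=3.8637
    cross y-line → (2,9), t=0.7341 (wall)
  → r_2 = 0.7341
beam 3: φ=45°, α=105°
  d=(-0.2588,0.9659)  start (2,8)  tX=0.8500 tY=0.1967  stride 1/|dx|=3.8637 1/|dy|=1.0353
    cross y-line → (2,9), t=0.1967 (wall)
  → r_3 = 0.1967
beam 4: φ=90°, α=150°
  d=(-0.8660,0.5000)  start (2,8)  tX=0.2540 tY=0.3800  stride 1/|dx|=1.1547 1/|dy|=2.0000
    cross x-line → (1,8), t=0.2540 (wall)
  → r_4 = 0.2540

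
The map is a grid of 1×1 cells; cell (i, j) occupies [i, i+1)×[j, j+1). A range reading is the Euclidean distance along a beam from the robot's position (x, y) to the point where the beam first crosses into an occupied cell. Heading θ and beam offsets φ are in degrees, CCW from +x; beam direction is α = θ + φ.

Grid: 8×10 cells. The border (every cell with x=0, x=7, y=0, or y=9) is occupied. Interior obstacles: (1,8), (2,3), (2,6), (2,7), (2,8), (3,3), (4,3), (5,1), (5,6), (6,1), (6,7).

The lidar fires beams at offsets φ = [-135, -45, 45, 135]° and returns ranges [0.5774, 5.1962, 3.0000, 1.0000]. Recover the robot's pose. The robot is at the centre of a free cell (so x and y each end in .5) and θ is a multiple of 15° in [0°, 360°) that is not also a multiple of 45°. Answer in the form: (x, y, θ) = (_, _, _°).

Enumerate (i+0.5, j+0.5, θ) over the 37 free cells and 16 admissible headings. For each, cast all 4 beams and compare to the given ranges.
  (4.5, 4.5, 120°): beam 1 = 2.5882 ≠ 0.5774 ✗
  (5.5, 5.5, 105°): beam 1 = 1.7321 ≠ 0.5774 ✗
  (1.5, 3.5, 105°): beam 2 = 2.8868 ≠ 5.1962 ✗
  …
  (2.5, 1.5, 75°): r_1=0.5774, r_2=5.1962, r_3=3.0000, r_4=1.0000 — all match ✓
No second candidate reproduces the full scan.

(x, y, θ) = (2.5, 1.5, 75°)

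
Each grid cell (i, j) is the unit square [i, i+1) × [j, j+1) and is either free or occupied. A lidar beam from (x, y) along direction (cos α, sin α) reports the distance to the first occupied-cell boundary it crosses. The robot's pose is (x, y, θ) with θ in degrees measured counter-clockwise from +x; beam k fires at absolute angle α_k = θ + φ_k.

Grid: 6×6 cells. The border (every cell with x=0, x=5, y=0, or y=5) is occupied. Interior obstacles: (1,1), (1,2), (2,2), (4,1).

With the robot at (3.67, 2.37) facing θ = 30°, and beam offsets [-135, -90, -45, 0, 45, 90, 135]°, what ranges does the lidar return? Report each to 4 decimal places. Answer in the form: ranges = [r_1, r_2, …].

ranges = [1.4183, 0.6600, 1.3769, 1.5358, 2.7228, 3.0369, 0.6936]

beam 1: φ=-135°, α=255°
  dir = (cos 255°, sin 255°) = (-0.2588, -0.9659); from cell (3,2)
  next x-line at t=2.5887, next y-line at t=0.3831; Δt_x=3.8637, Δt_y=1.0353
    y: enter (3,1) at t=0.3831
    y: enter (3,0) at t=1.4183 ← occupied
  → r_1 = 1.4183
beam 2: φ=-90°, α=300°
  dir = (cos 300°, sin 300°) = (0.5000, -0.8660); from cell (3,2)
  next x-line at t=0.6600, next y-line at t=0.4272; Δt_x=2.0000, Δt_y=1.1547
    y: enter (3,1) at t=0.4272
    x: enter (4,1) at t=0.6600 ← occupied
  → r_2 = 0.6600
beam 3: φ=-45°, α=345°
  dir = (cos 345°, sin 345°) = (0.9659, -0.2588); from cell (3,2)
  next x-line at t=0.3416, next y-line at t=1.4296; Δt_x=1.0353, Δt_y=3.8637
    x: enter (4,2) at t=0.3416
    x: enter (5,2) at t=1.3769 ← occupied
  → r_3 = 1.3769
beam 4: φ=0°, α=30°
  dir = (cos 30°, sin 30°) = (0.8660, 0.5000); from cell (3,2)
  next x-line at t=0.3811, next y-line at t=1.2600; Δt_x=1.1547, Δt_y=2.0000
    x: enter (4,2) at t=0.3811
    y: enter (4,3) at t=1.2600
    x: enter (5,3) at t=1.5358 ← occupied
  → r_4 = 1.5358
beam 5: φ=45°, α=75°
  dir = (cos 75°, sin 75°) = (0.2588, 0.9659); from cell (3,2)
  next x-line at t=1.2750, next y-line at t=0.6522; Δt_x=3.8637, Δt_y=1.0353
    y: enter (3,3) at t=0.6522
    x: enter (4,3) at t=1.2750
    y: enter (4,4) at t=1.6875
    y: enter (4,5) at t=2.7228 ← occupied
  → r_5 = 2.7228
beam 6: φ=90°, α=120°
  dir = (cos 120°, sin 120°) = (-0.5000, 0.8660); from cell (3,2)
  next x-line at t=1.3400, next y-line at t=0.7275; Δt_x=2.0000, Δt_y=1.1547
    y: enter (3,3) at t=0.7275
    x: enter (2,3) at t=1.3400
    y: enter (2,4) at t=1.8822
    y: enter (2,5) at t=3.0369 ← occupied
  → r_6 = 3.0369
beam 7: φ=135°, α=165°
  dir = (cos 165°, sin 165°) = (-0.9659, 0.2588); from cell (3,2)
  next x-line at t=0.6936, next y-line at t=2.4341; Δt_x=1.0353, Δt_y=3.8637
    x: enter (2,2) at t=0.6936 ← occupied
  → r_7 = 0.6936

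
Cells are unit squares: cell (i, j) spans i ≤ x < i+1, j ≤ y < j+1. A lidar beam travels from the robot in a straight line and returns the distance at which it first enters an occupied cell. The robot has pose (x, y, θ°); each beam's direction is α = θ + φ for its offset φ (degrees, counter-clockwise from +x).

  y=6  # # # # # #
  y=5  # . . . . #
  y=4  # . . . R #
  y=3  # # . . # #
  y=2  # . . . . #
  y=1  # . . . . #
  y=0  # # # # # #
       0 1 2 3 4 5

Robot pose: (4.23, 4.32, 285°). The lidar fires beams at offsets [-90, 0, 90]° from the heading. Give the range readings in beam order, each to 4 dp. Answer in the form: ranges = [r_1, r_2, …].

beam 1: φ=-90°, α=195°
  cosα=-0.9659 sinα=-0.2588 | (4,4) | tMaxX 0.2381 tMaxY 1.2364 | tΔX 1.0353 tΔY 3.8637
    t=0.2381 [x] (3,4)
    t=1.2364 [y] (3,3)
    t=1.2734 [x] (2,3)
    t=2.3087 [x] (1,3) — stop
  → r_1 = 2.3087
beam 2: φ=0°, α=285°
  cosα=0.2588 sinα=-0.9659 | (4,4) | tMaxX 2.9751 tMaxY 0.3313 | tΔX 3.8637 tΔY 1.0353
    t=0.3313 [y] (4,3) — stop
  → r_2 = 0.3313
beam 3: φ=90°, α=15°
  cosα=0.9659 sinα=0.2588 | (4,4) | tMaxX 0.7972 tMaxY 2.6273 | tΔX 1.0353 tΔY 3.8637
    t=0.7972 [x] (5,4) — stop
  → r_3 = 0.7972

ranges = [2.3087, 0.3313, 0.7972]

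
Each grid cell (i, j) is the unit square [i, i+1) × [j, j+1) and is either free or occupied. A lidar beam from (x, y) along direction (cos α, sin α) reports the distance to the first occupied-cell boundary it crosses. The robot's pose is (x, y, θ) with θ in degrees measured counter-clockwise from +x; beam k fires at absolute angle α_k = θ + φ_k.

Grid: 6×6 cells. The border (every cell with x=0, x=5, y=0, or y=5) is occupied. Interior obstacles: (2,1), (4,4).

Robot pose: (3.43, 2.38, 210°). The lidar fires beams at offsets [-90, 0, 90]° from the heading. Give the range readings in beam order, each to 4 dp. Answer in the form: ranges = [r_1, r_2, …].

beam 1: φ=-90°, α=120°
  d=(-0.5000,0.8660)  start (3,2)  tX=0.8600 tY=0.7159  stride 1/|dx|=2.0000 1/|dy|=1.1547
    cross y-line → (3,3), t=0.7159
    cross x-line → (2,3), t=0.8600
    cross y-line → (2,4), t=1.8706
    cross x-line → (1,4), t=2.8600
    cross y-line → (1,5), t=3.0253 (wall)
  → r_1 = 3.0253
beam 2: φ=0°, α=210°
  d=(-0.8660,-0.5000)  start (3,2)  tX=0.4965 tY=0.7600  stride 1/|dx|=1.1547 1/|dy|=2.0000
    cross x-line → (2,2), t=0.4965
    cross y-line → (2,1), t=0.7600 (wall)
  → r_2 = 0.7600
beam 3: φ=90°, α=300°
  d=(0.5000,-0.8660)  start (3,2)  tX=1.1400 tY=0.4388  stride 1/|dx|=2.0000 1/|dy|=1.1547
    cross y-line → (3,1), t=0.4388
    cross x-line → (4,1), t=1.1400
    cross y-line → (4,0), t=1.5935 (wall)
  → r_3 = 1.5935

ranges = [3.0253, 0.7600, 1.5935]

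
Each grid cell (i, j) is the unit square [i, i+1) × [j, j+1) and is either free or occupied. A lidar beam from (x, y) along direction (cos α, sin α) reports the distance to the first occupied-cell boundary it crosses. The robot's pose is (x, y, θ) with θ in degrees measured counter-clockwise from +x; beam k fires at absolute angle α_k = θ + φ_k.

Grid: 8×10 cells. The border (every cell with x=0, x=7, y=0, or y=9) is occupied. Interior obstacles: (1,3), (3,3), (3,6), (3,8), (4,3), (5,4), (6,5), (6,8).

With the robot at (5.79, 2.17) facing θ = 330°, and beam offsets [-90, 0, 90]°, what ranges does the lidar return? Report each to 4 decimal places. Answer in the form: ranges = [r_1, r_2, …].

beam 1: φ=-90°, α=240°
  d=(-0.5000,-0.8660)  start (5,2)  tX=1.5800 tY=0.1963  stride 1/|dx|=2.0000 1/|dy|=1.1547
    cross y-line → (5,1), t=0.1963
    cross y-line → (5,0), t=1.3510 (wall)
  → r_1 = 1.3510
beam 2: φ=0°, α=330°
  d=(0.8660,-0.5000)  start (5,2)  tX=0.2425 tY=0.3400  stride 1/|dx|=1.1547 1/|dy|=2.0000
    cross x-line → (6,2), t=0.2425
    cross y-line → (6,1), t=0.3400
    cross x-line → (7,1), t=1.3972 (wall)
  → r_2 = 1.3972
beam 3: φ=90°, α=60°
  d=(0.5000,0.8660)  start (5,2)  tX=0.4200 tY=0.9584  stride 1/|dx|=2.0000 1/|dy|=1.1547
    cross x-line → (6,2), t=0.4200
    cross y-line → (6,3), t=0.9584
    cross y-line → (6,4), t=2.1131
    cross x-line → (7,4), t=2.4200 (wall)
  → r_3 = 2.4200

ranges = [1.3510, 1.3972, 2.4200]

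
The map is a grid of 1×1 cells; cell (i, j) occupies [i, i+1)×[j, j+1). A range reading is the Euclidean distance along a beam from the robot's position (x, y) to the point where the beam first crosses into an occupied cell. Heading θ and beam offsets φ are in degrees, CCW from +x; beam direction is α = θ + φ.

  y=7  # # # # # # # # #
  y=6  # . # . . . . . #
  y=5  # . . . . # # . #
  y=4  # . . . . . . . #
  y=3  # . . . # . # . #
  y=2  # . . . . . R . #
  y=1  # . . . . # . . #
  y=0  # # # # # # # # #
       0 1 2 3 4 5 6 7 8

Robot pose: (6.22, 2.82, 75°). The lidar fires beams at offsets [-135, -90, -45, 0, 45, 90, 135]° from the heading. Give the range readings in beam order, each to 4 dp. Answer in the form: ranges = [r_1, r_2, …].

beam 1: φ=-135°, α=300°
  direction (0.5000, -0.8660); cell (6,2); t to first gridline: x 1.5600, y 0.9469 (then +2.0000 / +1.1547)
    (6,1) via y @ 0.9469
    (7,1) via x @ 1.5600
    (7,0) via y @ 2.1016  # hit
  → r_1 = 2.1016
beam 2: φ=-90°, α=345°
  direction (0.9659, -0.2588); cell (6,2); t to first gridline: x 0.8075, y 3.1682 (then +1.0353 / +3.8637)
    (7,2) via x @ 0.8075
    (8,2) via x @ 1.8428  # hit
  → r_2 = 1.8428
beam 3: φ=-45°, α=30°
  direction (0.8660, 0.5000); cell (6,2); t to first gridline: x 0.9007, y 0.3600 (then +1.1547 / +2.0000)
    (6,3) via y @ 0.3600  # hit
  → r_3 = 0.3600
beam 4: φ=0°, α=75°
  direction (0.2588, 0.9659); cell (6,2); t to first gridline: x 3.0137, y 0.1863 (then +3.8637 / +1.0353)
    (6,3) via y @ 0.1863  # hit
  → r_4 = 0.1863
beam 5: φ=45°, α=120°
  direction (-0.5000, 0.8660); cell (6,2); t to first gridline: x 0.4400, y 0.2078 (then +2.0000 / +1.1547)
    (6,3) via y @ 0.2078  # hit
  → r_5 = 0.2078
beam 6: φ=90°, α=165°
  direction (-0.9659, 0.2588); cell (6,2); t to first gridline: x 0.2278, y 0.6955 (then +1.0353 / +3.8637)
    (5,2) via x @ 0.2278
    (5,3) via y @ 0.6955
    (4,3) via x @ 1.2630  # hit
  → r_6 = 1.2630
beam 7: φ=135°, α=210°
  direction (-0.8660, -0.5000); cell (6,2); t to first gridline: x 0.2540, y 1.6400 (then +1.1547 / +2.0000)
    (5,2) via x @ 0.2540
    (4,2) via x @ 1.4087
    (4,1) via y @ 1.6400
    (3,1) via x @ 2.5634
    (3,0) via y @ 3.6400  # hit
  → r_7 = 3.6400

ranges = [2.1016, 1.8428, 0.3600, 0.1863, 0.2078, 1.2630, 3.6400]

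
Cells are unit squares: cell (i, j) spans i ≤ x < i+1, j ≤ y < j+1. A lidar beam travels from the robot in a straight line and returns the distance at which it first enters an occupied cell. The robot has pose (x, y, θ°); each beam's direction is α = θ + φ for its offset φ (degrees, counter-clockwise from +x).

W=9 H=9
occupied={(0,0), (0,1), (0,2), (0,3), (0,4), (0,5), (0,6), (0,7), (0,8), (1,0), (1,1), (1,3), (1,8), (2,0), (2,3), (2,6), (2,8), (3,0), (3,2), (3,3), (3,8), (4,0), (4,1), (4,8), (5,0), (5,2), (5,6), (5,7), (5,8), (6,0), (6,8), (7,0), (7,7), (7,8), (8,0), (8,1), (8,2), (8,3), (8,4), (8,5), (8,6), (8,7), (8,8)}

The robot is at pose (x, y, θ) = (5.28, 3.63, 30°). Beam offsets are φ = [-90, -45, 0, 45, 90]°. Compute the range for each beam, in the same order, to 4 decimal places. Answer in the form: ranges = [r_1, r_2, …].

beam 1: φ=-90°, α=300°
  d=(0.5000,-0.8660)  start (5,3)  tX=1.4400 tY=0.7275  stride 1/|dx|=2.0000 1/|dy|=1.1547
    cross y-line → (5,2), t=0.7275 (wall)
  → r_1 = 0.7275
beam 2: φ=-45°, α=345°
  d=(0.9659,-0.2588)  start (5,3)  tX=0.7454 tY=2.4341  stride 1/|dx|=1.0353 1/|dy|=3.8637
    cross x-line → (6,3), t=0.7454
    cross x-line → (7,3), t=1.7807
    cross y-line → (7,2), t=2.4341
    cross x-line → (8,2), t=2.8160 (wall)
  → r_2 = 2.8160
beam 3: φ=0°, α=30°
  d=(0.8660,0.5000)  start (5,3)  tX=0.8314 tY=0.7400  stride 1/|dx|=1.1547 1/|dy|=2.0000
    cross y-line → (5,4), t=0.7400
    cross x-line → (6,4), t=0.8314
    cross x-line → (7,4), t=1.9861
    cross y-line → (7,5), t=2.7400
    cross x-line → (8,5), t=3.1408 (wall)
  → r_3 = 3.1408
beam 4: φ=45°, α=75°
  d=(0.2588,0.9659)  start (5,3)  tX=2.7819 tY=0.3831  stride 1/|dx|=3.8637 1/|dy|=1.0353
    cross y-line → (5,4), t=0.3831
    cross y-line → (5,5), t=1.4183
    cross y-line → (5,6), t=2.4536 (wall)
  → r_4 = 2.4536
beam 5: φ=90°, α=120°
  d=(-0.5000,0.8660)  start (5,3)  tX=0.5600 tY=0.4272  stride 1/|dx|=2.0000 1/|dy|=1.1547
    cross y-line → (5,4), t=0.4272
    cross x-line → (4,4), t=0.5600
    cross y-line → (4,5), t=1.5819
    cross x-line → (3,5), t=2.5600
    cross y-line → (3,6), t=2.7366
    cross y-line → (3,7), t=3.8913
    cross x-line → (2,7), t=4.5600
    cross y-line → (2,8), t=5.0460 (wall)
  → r_5 = 5.0460

ranges = [0.7275, 2.8160, 3.1408, 2.4536, 5.0460]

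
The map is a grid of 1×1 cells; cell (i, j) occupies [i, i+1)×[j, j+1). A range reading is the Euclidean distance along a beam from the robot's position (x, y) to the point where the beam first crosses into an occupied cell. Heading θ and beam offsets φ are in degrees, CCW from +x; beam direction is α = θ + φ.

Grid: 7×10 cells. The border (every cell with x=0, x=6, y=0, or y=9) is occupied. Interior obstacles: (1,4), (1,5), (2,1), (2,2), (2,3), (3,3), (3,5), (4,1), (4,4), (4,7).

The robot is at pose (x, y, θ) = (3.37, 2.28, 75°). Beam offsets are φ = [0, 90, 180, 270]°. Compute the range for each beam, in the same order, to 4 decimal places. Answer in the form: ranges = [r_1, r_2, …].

beam 1: φ=0°, α=75°
  d=(0.2588,0.9659)  start (3,2)  tX=2.4341 tY=0.7454  stride 1/|dx|=3.8637 1/|dy|=1.0353
    cross y-line → (3,3), t=0.7454 (wall)
  → r_1 = 0.7454
beam 2: φ=90°, α=165°
  d=(-0.9659,0.2588)  start (3,2)  tX=0.3831 tY=2.7819  stride 1/|dx|=1.0353 1/|dy|=3.8637
    cross x-line → (2,2), t=0.3831 (wall)
  → r_2 = 0.3831
beam 3: φ=180°, α=255°
  d=(-0.2588,-0.9659)  start (3,2)  tX=1.4296 tY=0.2899  stride 1/|dx|=3.8637 1/|dy|=1.0353
    cross y-line → (3,1), t=0.2899
    cross y-line → (3,0), t=1.3252 (wall)
  → r_3 = 1.3252
beam 4: φ=270°, α=345°
  d=(0.9659,-0.2588)  start (3,2)  tX=0.6522 tY=1.0818  stride 1/|dx|=1.0353 1/|dy|=3.8637
    cross x-line → (4,2), t=0.6522
    cross y-line → (4,1), t=1.0818 (wall)
  → r_4 = 1.0818

ranges = [0.7454, 0.3831, 1.3252, 1.0818]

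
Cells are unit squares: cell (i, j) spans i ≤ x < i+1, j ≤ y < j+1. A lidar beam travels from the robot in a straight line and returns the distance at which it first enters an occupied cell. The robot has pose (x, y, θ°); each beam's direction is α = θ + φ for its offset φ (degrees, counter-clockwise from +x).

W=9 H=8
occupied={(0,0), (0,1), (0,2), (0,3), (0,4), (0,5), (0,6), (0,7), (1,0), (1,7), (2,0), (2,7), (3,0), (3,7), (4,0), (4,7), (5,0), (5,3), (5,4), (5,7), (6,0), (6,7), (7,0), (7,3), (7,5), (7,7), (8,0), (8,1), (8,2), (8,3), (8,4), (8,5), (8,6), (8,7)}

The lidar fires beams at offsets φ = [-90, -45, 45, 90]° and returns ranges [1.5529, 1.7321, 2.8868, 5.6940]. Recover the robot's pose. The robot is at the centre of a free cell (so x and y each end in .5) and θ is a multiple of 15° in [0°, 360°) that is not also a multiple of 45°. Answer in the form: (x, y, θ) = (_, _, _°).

(x, y, θ) = (2.5, 3.5, 255°)

Candidates: 38 free-cell centres × 16 headings = 608 poses. Raycast each; keep the one whose scan matches to 4 dp.
  (3.5, 3.5, 150°): beam 1 = 4.0415 ≠ 1.5529 ✗
  (2.5, 5.5, 240°): beam 1 = 1.7321 ≠ 1.5529 ✗
  (6.5, 4.5, 285°): beam 1 = 0.5176 ≠ 1.5529 ✗
  (3.5, 4.5, 300°): beam 1 = 2.8868 ≠ 1.5529 ✗
  (7.5, 2.5, 165°): beam 1 = 0.5176 ≠ 1.5529 ✗
  …
  (2.5, 3.5, 255°): r_1=1.5529, r_2=1.7321, r_3=2.8868, r_4=5.6940 — all match ✓
Unique over the lattice → pose = (2.5, 3.5, 255°).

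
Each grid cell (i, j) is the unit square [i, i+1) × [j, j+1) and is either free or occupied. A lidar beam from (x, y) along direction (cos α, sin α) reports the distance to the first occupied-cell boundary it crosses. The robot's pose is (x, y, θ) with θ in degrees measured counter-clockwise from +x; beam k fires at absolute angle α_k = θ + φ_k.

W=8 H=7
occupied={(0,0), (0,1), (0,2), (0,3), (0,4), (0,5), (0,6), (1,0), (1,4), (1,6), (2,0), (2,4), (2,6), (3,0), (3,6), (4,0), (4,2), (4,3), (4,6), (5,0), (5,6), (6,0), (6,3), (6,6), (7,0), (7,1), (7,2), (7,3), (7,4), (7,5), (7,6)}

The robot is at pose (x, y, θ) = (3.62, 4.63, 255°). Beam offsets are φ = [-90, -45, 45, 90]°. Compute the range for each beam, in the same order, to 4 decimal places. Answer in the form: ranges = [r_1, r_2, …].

ranges = [0.6419, 0.7159, 0.7600, 2.4640]

beam 1: φ=-90°, α=165°
  direction (-0.9659, 0.2588); cell (3,4); t to first gridline: x 0.6419, y 1.4296 (then +1.0353 / +3.8637)
    (2,4) via x @ 0.6419  # hit
  → r_1 = 0.6419
beam 2: φ=-45°, α=210°
  direction (-0.8660, -0.5000); cell (3,4); t to first gridline: x 0.7159, y 1.2600 (then +1.1547 / +2.0000)
    (2,4) via x @ 0.7159  # hit
  → r_2 = 0.7159
beam 3: φ=45°, α=300°
  direction (0.5000, -0.8660); cell (3,4); t to first gridline: x 0.7600, y 0.7275 (then +2.0000 / +1.1547)
    (3,3) via y @ 0.7275
    (4,3) via x @ 0.7600  # hit
  → r_3 = 0.7600
beam 4: φ=90°, α=345°
  direction (0.9659, -0.2588); cell (3,4); t to first gridline: x 0.3934, y 2.4341 (then +1.0353 / +3.8637)
    (4,4) via x @ 0.3934
    (5,4) via x @ 1.4287
    (5,3) via y @ 2.4341
    (6,3) via x @ 2.4640  # hit
  → r_4 = 2.4640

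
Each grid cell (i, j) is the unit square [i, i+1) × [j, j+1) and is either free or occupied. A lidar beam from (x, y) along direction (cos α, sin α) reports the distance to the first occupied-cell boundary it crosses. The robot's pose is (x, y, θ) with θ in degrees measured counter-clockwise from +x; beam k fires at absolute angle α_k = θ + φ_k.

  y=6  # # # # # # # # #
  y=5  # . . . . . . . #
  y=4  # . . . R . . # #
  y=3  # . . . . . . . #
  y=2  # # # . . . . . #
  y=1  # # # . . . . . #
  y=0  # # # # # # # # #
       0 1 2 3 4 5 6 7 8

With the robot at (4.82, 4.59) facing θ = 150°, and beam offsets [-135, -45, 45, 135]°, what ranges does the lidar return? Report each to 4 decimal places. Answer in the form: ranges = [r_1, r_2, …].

ranges = [3.2922, 1.4597, 3.9548, 3.7166]

beam 1: φ=-135°, α=15°
  cosα=0.9659 sinα=0.2588 | (4,4) | tMaxX 0.1863 tMaxY 1.5841 | tΔX 1.0353 tΔY 3.8637
    t=0.1863 [x] (5,4)
    t=1.2216 [x] (6,4)
    t=1.5841 [y] (6,5)
    t=2.2569 [x] (7,5)
    t=3.2922 [x] (8,5) — stop
  → r_1 = 3.2922
beam 2: φ=-45°, α=105°
  cosα=-0.2588 sinα=0.9659 | (4,4) | tMaxX 3.1682 tMaxY 0.4245 | tΔX 3.8637 tΔY 1.0353
    t=0.4245 [y] (4,5)
    t=1.4597 [y] (4,6) — stop
  → r_2 = 1.4597
beam 3: φ=45°, α=195°
  cosα=-0.9659 sinα=-0.2588 | (4,4) | tMaxX 0.8489 tMaxY 2.2796 | tΔX 1.0353 tΔY 3.8637
    t=0.8489 [x] (3,4)
    t=1.8842 [x] (2,4)
    t=2.2796 [y] (2,3)
    t=2.9195 [x] (1,3)
    t=3.9548 [x] (0,3) — stop
  → r_3 = 3.9548
beam 4: φ=135°, α=285°
  cosα=0.2588 sinα=-0.9659 | (4,4) | tMaxX 0.6955 tMaxY 0.6108 | tΔX 3.8637 tΔY 1.0353
    t=0.6108 [y] (4,3)
    t=0.6955 [x] (5,3)
    t=1.6461 [y] (5,2)
    t=2.6814 [y] (5,1)
    t=3.7166 [y] (5,0) — stop
  → r_4 = 3.7166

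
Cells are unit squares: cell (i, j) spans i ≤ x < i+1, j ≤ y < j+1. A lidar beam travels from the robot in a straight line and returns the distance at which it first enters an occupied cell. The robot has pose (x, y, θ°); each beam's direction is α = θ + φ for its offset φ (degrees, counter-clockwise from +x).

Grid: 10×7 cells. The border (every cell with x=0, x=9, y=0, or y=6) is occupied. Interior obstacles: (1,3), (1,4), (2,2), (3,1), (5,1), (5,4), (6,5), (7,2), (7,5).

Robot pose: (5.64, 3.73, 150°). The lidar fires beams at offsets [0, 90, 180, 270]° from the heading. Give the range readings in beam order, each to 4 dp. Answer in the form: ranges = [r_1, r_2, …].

ranges = [0.5400, 3.1523, 1.5704, 0.3118]

beam 1: φ=0°, α=150°
  dir = (cos 150°, sin 150°) = (-0.8660, 0.5000); from cell (5,3)
  next x-line at t=0.7390, next y-line at t=0.5400; Δt_x=1.1547, Δt_y=2.0000
    y: enter (5,4) at t=0.5400 ← occupied
  → r_1 = 0.5400
beam 2: φ=90°, α=240°
  dir = (cos 240°, sin 240°) = (-0.5000, -0.8660); from cell (5,3)
  next x-line at t=1.2800, next y-line at t=0.8429; Δt_x=2.0000, Δt_y=1.1547
    y: enter (5,2) at t=0.8429
    x: enter (4,2) at t=1.2800
    y: enter (4,1) at t=1.9976
    y: enter (4,0) at t=3.1523 ← occupied
  → r_2 = 3.1523
beam 3: φ=180°, α=330°
  dir = (cos 330°, sin 330°) = (0.8660, -0.5000); from cell (5,3)
  next x-line at t=0.4157, next y-line at t=1.4600; Δt_x=1.1547, Δt_y=2.0000
    x: enter (6,3) at t=0.4157
    y: enter (6,2) at t=1.4600
    x: enter (7,2) at t=1.5704 ← occupied
  → r_3 = 1.5704
beam 4: φ=270°, α=60°
  dir = (cos 60°, sin 60°) = (0.5000, 0.8660); from cell (5,3)
  next x-line at t=0.7200, next y-line at t=0.3118; Δt_x=2.0000, Δt_y=1.1547
    y: enter (5,4) at t=0.3118 ← occupied
  → r_4 = 0.3118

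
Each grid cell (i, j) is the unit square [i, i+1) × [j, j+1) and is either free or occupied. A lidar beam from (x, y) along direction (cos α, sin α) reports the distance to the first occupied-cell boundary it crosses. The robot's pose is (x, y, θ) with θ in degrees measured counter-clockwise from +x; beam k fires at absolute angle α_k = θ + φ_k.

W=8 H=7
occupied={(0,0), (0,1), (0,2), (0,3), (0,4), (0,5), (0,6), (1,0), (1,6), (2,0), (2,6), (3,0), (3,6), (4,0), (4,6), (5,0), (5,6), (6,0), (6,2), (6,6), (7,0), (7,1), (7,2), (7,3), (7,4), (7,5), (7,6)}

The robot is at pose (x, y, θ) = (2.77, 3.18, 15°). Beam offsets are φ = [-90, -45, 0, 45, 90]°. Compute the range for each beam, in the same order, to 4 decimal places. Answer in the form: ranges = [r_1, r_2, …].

beam 1: φ=-90°, α=285°
  d=(0.2588,-0.9659)  start (2,3)  tX=0.8887 tY=0.1863  stride 1/|dx|=3.8637 1/|dy|=1.0353
    cross y-line → (2,2), t=0.1863
    cross x-line → (3,2), t=0.8887
    cross y-line → (3,1), t=1.2216
    cross y-line → (3,0), t=2.2569 (wall)
  → r_1 = 2.2569
beam 2: φ=-45°, α=330°
  d=(0.8660,-0.5000)  start (2,3)  tX=0.2656 tY=0.3600  stride 1/|dx|=1.1547 1/|dy|=2.0000
    cross x-line → (3,3), t=0.2656
    cross y-line → (3,2), t=0.3600
    cross x-line → (4,2), t=1.4203
    cross y-line → (4,1), t=2.3600
    cross x-line → (5,1), t=2.5750
    cross x-line → (6,1), t=3.7297
    cross y-line → (6,0), t=4.3600 (wall)
  → r_2 = 4.3600
beam 3: φ=0°, α=15°
  d=(0.9659,0.2588)  start (2,3)  tX=0.2381 tY=3.1682  stride 1/|dx|=1.0353 1/|dy|=3.8637
    cross x-line → (3,3), t=0.2381
    cross x-line → (4,3), t=1.2734
    cross x-line → (5,3), t=2.3087
    cross y-line → (5,4), t=3.1682
    cross x-line → (6,4), t=3.3439
    cross x-line → (7,4), t=4.3792 (wall)
  → r_3 = 4.3792
beam 4: φ=45°, α=60°
  d=(0.5000,0.8660)  start (2,3)  tX=0.4600 tY=0.9469  stride 1/|dx|=2.0000 1/|dy|=1.1547
    cross x-line → (3,3), t=0.4600
    cross y-line → (3,4), t=0.9469
    cross y-line → (3,5), t=2.1016
    cross x-line → (4,5), t=2.4600
    cross y-line → (4,6), t=3.2563 (wall)
  → r_4 = 3.2563
beam 5: φ=90°, α=105°
  d=(-0.2588,0.9659)  start (2,3)  tX=2.9751 tY=0.8489  stride 1/|dx|=3.8637 1/|dy|=1.0353
    cross y-line → (2,4), t=0.8489
    cross y-line → (2,5), t=1.8842
    cross y-line → (2,6), t=2.9195 (wall)
  → r_5 = 2.9195

ranges = [2.2569, 4.3600, 4.3792, 3.2563, 2.9195]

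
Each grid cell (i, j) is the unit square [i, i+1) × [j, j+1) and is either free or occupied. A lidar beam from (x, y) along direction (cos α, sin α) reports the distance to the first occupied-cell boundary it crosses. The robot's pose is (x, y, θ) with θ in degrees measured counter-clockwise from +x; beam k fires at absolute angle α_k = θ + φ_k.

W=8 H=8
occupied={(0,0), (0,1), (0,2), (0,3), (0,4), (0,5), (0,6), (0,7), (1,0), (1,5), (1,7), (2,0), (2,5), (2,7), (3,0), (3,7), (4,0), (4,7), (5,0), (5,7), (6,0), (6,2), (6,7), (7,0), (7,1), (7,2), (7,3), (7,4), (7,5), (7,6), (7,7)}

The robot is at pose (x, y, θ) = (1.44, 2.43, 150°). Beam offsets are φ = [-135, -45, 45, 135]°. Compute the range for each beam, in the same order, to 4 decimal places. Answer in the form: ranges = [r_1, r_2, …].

beam 1: φ=-135°, α=15°
  direction (0.9659, 0.2588); cell (1,2); t to first gridline: x 0.5798, y 2.2023 (then +1.0353 / +3.8637)
    (2,2) via x @ 0.5798
    (3,2) via x @ 1.6150
    (3,3) via y @ 2.2023
    (4,3) via x @ 2.6503
    (5,3) via x @ 3.6856
    (6,3) via x @ 4.7209
    (7,3) via x @ 5.7561  # hit
  → r_1 = 5.7561
beam 2: φ=-45°, α=105°
  direction (-0.2588, 0.9659); cell (1,2); t to first gridline: x 1.7000, y 0.5901 (then +3.8637 / +1.0353)
    (1,3) via y @ 0.5901
    (1,4) via y @ 1.6254
    (0,4) via x @ 1.7000  # hit
  → r_2 = 1.7000
beam 3: φ=45°, α=195°
  direction (-0.9659, -0.2588); cell (1,2); t to first gridline: x 0.4555, y 1.6614 (then +1.0353 / +3.8637)
    (0,2) via x @ 0.4555  # hit
  → r_3 = 0.4555
beam 4: φ=135°, α=285°
  direction (0.2588, -0.9659); cell (1,2); t to first gridline: x 2.1637, y 0.4452 (then +3.8637 / +1.0353)
    (1,1) via y @ 0.4452
    (1,0) via y @ 1.4804  # hit
  → r_4 = 1.4804

ranges = [5.7561, 1.7000, 0.4555, 1.4804]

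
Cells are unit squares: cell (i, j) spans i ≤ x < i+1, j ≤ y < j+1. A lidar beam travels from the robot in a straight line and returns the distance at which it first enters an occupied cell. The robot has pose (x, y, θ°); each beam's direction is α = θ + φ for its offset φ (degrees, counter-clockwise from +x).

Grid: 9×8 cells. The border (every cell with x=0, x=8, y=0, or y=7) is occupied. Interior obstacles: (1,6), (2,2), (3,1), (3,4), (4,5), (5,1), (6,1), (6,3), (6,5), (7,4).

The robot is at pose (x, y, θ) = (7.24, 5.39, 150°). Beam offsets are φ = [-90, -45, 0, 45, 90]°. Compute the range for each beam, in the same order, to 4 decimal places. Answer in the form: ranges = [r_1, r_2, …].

ranges = [1.5200, 1.6668, 0.2771, 0.2485, 0.4503]

beam 1: φ=-90°, α=60°
  dir = (cos 60°, sin 60°) = (0.5000, 0.8660); from cell (7,5)
  next x-line at t=1.5200, next y-line at t=0.7044; Δt_x=2.0000, Δt_y=1.1547
    y: enter (7,6) at t=0.7044
    x: enter (8,6) at t=1.5200 ← occupied
  → r_1 = 1.5200
beam 2: φ=-45°, α=105°
  dir = (cos 105°, sin 105°) = (-0.2588, 0.9659); from cell (7,5)
  next x-line at t=0.9273, next y-line at t=0.6315; Δt_x=3.8637, Δt_y=1.0353
    y: enter (7,6) at t=0.6315
    x: enter (6,6) at t=0.9273
    y: enter (6,7) at t=1.6668 ← occupied
  → r_2 = 1.6668
beam 3: φ=0°, α=150°
  dir = (cos 150°, sin 150°) = (-0.8660, 0.5000); from cell (7,5)
  next x-line at t=0.2771, next y-line at t=1.2200; Δt_x=1.1547, Δt_y=2.0000
    x: enter (6,5) at t=0.2771 ← occupied
  → r_3 = 0.2771
beam 4: φ=45°, α=195°
  dir = (cos 195°, sin 195°) = (-0.9659, -0.2588); from cell (7,5)
  next x-line at t=0.2485, next y-line at t=1.5068; Δt_x=1.0353, Δt_y=3.8637
    x: enter (6,5) at t=0.2485 ← occupied
  → r_4 = 0.2485
beam 5: φ=90°, α=240°
  dir = (cos 240°, sin 240°) = (-0.5000, -0.8660); from cell (7,5)
  next x-line at t=0.4800, next y-line at t=0.4503; Δt_x=2.0000, Δt_y=1.1547
    y: enter (7,4) at t=0.4503 ← occupied
  → r_5 = 0.4503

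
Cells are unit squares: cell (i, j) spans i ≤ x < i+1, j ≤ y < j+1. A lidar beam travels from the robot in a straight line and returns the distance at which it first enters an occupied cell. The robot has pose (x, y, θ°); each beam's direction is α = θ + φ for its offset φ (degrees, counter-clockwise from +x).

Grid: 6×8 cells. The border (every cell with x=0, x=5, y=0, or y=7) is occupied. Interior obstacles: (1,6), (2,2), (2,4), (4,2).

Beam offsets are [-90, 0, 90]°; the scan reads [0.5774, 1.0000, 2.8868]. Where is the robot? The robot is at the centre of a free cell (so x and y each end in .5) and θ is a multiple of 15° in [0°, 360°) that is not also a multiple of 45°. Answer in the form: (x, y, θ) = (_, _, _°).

The pose lattice has 20·16 = 320 candidates. Test each by forward raycasting.
  (4.5, 4.5, 345°): beam 1 = 1.5529 ≠ 0.5774 ✗
  (4.5, 6.5, 105°): beam 1 = 0.5176 ≠ 0.5774 ✗
  (2.5, 6.5, 345°): beam 1 = 1.5529 ≠ 0.5774 ✗
  …
  (4.5, 5.5, 60°): r_1=0.5774, r_2=1.0000, r_3=2.8868 — all match ✓
Only this pose fits every beam.

(x, y, θ) = (4.5, 5.5, 60°)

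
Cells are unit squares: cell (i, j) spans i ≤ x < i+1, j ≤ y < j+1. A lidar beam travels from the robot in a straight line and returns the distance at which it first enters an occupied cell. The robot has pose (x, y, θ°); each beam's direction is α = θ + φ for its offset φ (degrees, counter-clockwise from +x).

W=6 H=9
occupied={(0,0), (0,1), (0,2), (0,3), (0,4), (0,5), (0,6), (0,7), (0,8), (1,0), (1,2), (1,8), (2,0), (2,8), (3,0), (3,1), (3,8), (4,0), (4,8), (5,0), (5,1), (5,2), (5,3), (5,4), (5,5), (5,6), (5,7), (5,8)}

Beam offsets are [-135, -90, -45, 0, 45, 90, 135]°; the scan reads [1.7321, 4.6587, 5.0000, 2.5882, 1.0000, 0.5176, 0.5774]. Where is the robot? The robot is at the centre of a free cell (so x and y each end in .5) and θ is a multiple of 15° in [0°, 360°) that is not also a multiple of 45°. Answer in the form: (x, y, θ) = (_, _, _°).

The pose lattice has 26·16 = 416 candidates. Test each by forward raycasting.
  (3.5, 7.5, 195°): beam 1 = 0.5774 ≠ 1.7321 ✗
  (4.5, 5.5, 75°): beam 1 = 1.0000 ≠ 1.7321 ✗
  (1.5, 7.5, 210°): beam 1 = 0.5176 ≠ 1.7321 ✗
  (1.5, 6.5, 15°): beam 1 = 1.0000 ≠ 1.7321 ✗
  …
  (2.5, 7.5, 345°): r_1=1.7321, r_2=4.6587, r_3=5.0000, r_4=2.5882, r_5=1.0000, r_6=0.5176, r_7=0.5774 — all match ✓
Unique over the lattice → pose = (2.5, 7.5, 345°).

(x, y, θ) = (2.5, 7.5, 345°)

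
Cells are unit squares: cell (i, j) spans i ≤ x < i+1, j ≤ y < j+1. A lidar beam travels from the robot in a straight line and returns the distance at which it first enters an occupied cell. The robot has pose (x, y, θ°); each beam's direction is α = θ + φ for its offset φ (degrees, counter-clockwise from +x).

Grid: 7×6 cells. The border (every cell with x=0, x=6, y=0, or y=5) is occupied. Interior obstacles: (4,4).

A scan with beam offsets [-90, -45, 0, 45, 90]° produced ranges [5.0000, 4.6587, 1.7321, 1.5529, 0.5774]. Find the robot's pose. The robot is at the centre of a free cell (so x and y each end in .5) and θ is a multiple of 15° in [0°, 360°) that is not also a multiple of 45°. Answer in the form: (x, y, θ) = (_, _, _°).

(x, y, θ) = (5.5, 2.5, 240°)

Candidates: 19 free-cell centres × 16 headings = 304 poses. Raycast each; keep the one whose scan matches to 4 dp.
  (5.5, 4.5, 30°): beam 1 = 1.0000 ≠ 5.0000 ✗
  (5.5, 1.5, 240°): beam 1 = 5.1962 ≠ 5.0000 ✗
  (2.5, 2.5, 240°): beam 1 = 1.7321 ≠ 5.0000 ✗
  …
  (5.5, 2.5, 240°): r_1=5.0000, r_2=4.6587, r_3=1.7321, r_4=1.5529, r_5=0.5774 — all match ✓
Only this pose fits every beam.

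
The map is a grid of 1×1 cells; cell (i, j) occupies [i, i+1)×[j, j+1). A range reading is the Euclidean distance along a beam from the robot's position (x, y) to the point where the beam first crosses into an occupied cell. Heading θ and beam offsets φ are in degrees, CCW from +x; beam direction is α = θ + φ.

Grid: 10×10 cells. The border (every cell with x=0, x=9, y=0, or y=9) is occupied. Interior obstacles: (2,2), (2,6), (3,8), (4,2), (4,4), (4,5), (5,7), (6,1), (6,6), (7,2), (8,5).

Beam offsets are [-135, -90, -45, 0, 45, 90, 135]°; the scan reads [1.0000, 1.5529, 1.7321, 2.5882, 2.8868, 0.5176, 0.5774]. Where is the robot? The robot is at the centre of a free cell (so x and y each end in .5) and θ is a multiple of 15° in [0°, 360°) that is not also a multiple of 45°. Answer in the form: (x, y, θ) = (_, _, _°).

Candidates: 53 free-cell centres × 16 headings = 848 poses. Raycast each; keep the one whose scan matches to 4 dp.
  (6.5, 5.5, 330°): beam 1 = 1.5529 ≠ 1.0000 ✗
  (8.5, 6.5, 120°): beam 1 = 0.5176 ≠ 1.0000 ✗
  (5.5, 3.5, 165°): beam 1 = 3.0000 ≠ 1.0000 ✗
  (5.5, 5.5, 240°): beam 1 = 1.5529 ≠ 1.0000 ✗
  (3.5, 3.5, 120°): beam 1 = 3.6235 ≠ 1.0000 ✗
  …
  (7.5, 6.5, 75°): r_1=1.0000, r_2=1.5529, r_3=1.7321, r_4=2.5882, r_5=2.8868, r_6=0.5176, r_7=0.5774 — all match ✓
Unique over the lattice → pose = (7.5, 6.5, 75°).

(x, y, θ) = (7.5, 6.5, 75°)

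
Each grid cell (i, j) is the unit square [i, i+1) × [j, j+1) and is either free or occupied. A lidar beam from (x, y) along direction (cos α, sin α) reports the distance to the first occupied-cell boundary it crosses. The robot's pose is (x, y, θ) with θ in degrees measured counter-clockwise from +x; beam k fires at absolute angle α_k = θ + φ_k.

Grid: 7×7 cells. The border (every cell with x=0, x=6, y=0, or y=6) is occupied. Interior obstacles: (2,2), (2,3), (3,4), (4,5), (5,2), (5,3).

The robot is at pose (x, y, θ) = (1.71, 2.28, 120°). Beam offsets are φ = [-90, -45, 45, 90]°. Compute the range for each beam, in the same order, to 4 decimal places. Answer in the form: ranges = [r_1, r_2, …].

ranges = [0.3349, 1.1205, 0.7350, 0.8198]

beam 1: φ=-90°, α=30°
  d=(0.8660,0.5000)  start (1,2)  tX=0.3349 tY=1.4400  stride 1/|dx|=1.1547 1/|dy|=2.0000
    cross x-line → (2,2), t=0.3349 (wall)
  → r_1 = 0.3349
beam 2: φ=-45°, α=75°
  d=(0.2588,0.9659)  start (1,2)  tX=1.1205 tY=0.7454  stride 1/|dx|=3.8637 1/|dy|=1.0353
    cross y-line → (1,3), t=0.7454
    cross x-line → (2,3), t=1.1205 (wall)
  → r_2 = 1.1205
beam 3: φ=45°, α=165°
  d=(-0.9659,0.2588)  start (1,2)  tX=0.7350 tY=2.7819  stride 1/|dx|=1.0353 1/|dy|=3.8637
    cross x-line → (0,2), t=0.7350 (wall)
  → r_3 = 0.7350
beam 4: φ=90°, α=210°
  d=(-0.8660,-0.5000)  start (1,2)  tX=0.8198 tY=0.5600  stride 1/|dx|=1.1547 1/|dy|=2.0000
    cross y-line → (1,1), t=0.5600
    cross x-line → (0,1), t=0.8198 (wall)
  → r_4 = 0.8198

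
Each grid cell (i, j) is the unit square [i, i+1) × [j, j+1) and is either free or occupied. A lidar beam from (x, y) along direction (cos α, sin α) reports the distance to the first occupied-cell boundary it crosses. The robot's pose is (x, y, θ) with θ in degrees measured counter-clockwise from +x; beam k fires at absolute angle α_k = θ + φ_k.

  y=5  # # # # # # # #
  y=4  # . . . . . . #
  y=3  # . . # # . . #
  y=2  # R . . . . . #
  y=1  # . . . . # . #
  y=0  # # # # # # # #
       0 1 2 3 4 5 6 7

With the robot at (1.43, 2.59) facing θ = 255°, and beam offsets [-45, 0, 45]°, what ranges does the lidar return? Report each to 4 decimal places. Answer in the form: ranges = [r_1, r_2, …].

beam 1: φ=-45°, α=210°
  dir = (cos 210°, sin 210°) = (-0.8660, -0.5000); from cell (1,2)
  next x-line at t=0.4965, next y-line at t=1.1800; Δt_x=1.1547, Δt_y=2.0000
    x: enter (0,2) at t=0.4965 ← occupied
  → r_1 = 0.4965
beam 2: φ=0°, α=255°
  dir = (cos 255°, sin 255°) = (-0.2588, -0.9659); from cell (1,2)
  next x-line at t=1.6614, next y-line at t=0.6108; Δt_x=3.8637, Δt_y=1.0353
    y: enter (1,1) at t=0.6108
    y: enter (1,0) at t=1.6461 ← occupied
  → r_2 = 1.6461
beam 3: φ=45°, α=300°
  dir = (cos 300°, sin 300°) = (0.5000, -0.8660); from cell (1,2)
  next x-line at t=1.1400, next y-line at t=0.6813; Δt_x=2.0000, Δt_y=1.1547
    y: enter (1,1) at t=0.6813
    x: enter (2,1) at t=1.1400
    y: enter (2,0) at t=1.8360 ← occupied
  → r_3 = 1.8360

ranges = [0.4965, 1.6461, 1.8360]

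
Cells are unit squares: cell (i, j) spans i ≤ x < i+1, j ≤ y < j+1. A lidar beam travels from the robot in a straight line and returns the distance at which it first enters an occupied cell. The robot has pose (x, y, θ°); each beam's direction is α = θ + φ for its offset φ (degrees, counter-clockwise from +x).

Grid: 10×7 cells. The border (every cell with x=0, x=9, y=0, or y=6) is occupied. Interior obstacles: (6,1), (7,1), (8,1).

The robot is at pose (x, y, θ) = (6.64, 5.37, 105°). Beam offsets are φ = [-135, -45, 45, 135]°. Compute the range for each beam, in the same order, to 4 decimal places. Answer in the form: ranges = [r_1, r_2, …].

beam 1: φ=-135°, α=330°
  cosα=0.8660 sinα=-0.5000 | (6,5) | tMaxX 0.4157 tMaxY 0.7400 | tΔX 1.1547 tΔY 2.0000
    t=0.4157 [x] (7,5)
    t=0.7400 [y] (7,4)
    t=1.5704 [x] (8,4)
    t=2.7251 [x] (9,4) — stop
  → r_1 = 2.7251
beam 2: φ=-45°, α=60°
  cosα=0.5000 sinα=0.8660 | (6,5) | tMaxX 0.7200 tMaxY 0.7275 | tΔX 2.0000 tΔY 1.1547
    t=0.7200 [x] (7,5)
    t=0.7275 [y] (7,6) — stop
  → r_2 = 0.7275
beam 3: φ=45°, α=150°
  cosα=-0.8660 sinα=0.5000 | (6,5) | tMaxX 0.7390 tMaxY 1.2600 | tΔX 1.1547 tΔY 2.0000
    t=0.7390 [x] (5,5)
    t=1.2600 [y] (5,6) — stop
  → r_3 = 1.2600
beam 4: φ=135°, α=240°
  cosα=-0.5000 sinα=-0.8660 | (6,5) | tMaxX 1.2800 tMaxY 0.4272 | tΔX 2.0000 tΔY 1.1547
    t=0.4272 [y] (6,4)
    t=1.2800 [x] (5,4)
    t=1.5819 [y] (5,3)
    t=2.7366 [y] (5,2)
    t=3.2800 [x] (4,2)
    t=3.8913 [y] (4,1)
    t=5.0460 [y] (4,0) — stop
  → r_4 = 5.0460

ranges = [2.7251, 0.7275, 1.2600, 5.0460]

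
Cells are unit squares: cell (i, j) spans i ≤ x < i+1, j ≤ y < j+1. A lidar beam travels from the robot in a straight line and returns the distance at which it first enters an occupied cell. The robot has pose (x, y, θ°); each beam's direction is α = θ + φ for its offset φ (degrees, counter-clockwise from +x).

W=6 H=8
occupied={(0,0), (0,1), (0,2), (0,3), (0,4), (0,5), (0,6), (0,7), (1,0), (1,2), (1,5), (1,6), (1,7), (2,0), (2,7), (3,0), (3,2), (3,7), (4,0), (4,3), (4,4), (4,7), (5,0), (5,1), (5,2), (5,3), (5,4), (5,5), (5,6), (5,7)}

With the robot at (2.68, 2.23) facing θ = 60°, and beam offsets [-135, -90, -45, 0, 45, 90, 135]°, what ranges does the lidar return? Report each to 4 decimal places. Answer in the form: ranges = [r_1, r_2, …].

ranges = [1.2734, 0.3695, 0.3313, 0.6400, 2.8677, 0.7852, 0.7040]

beam 1: φ=-135°, α=285°
  cosα=0.2588 sinα=-0.9659 | (2,2) | tMaxX 1.2364 tMaxY 0.2381 | tΔX 3.8637 tΔY 1.0353
    t=0.2381 [y] (2,1)
    t=1.2364 [x] (3,1)
    t=1.2734 [y] (3,0) — stop
  → r_1 = 1.2734
beam 2: φ=-90°, α=330°
  cosα=0.8660 sinα=-0.5000 | (2,2) | tMaxX 0.3695 tMaxY 0.4600 | tΔX 1.1547 tΔY 2.0000
    t=0.3695 [x] (3,2) — stop
  → r_2 = 0.3695
beam 3: φ=-45°, α=15°
  cosα=0.9659 sinα=0.2588 | (2,2) | tMaxX 0.3313 tMaxY 2.9751 | tΔX 1.0353 tΔY 3.8637
    t=0.3313 [x] (3,2) — stop
  → r_3 = 0.3313
beam 4: φ=0°, α=60°
  cosα=0.5000 sinα=0.8660 | (2,2) | tMaxX 0.6400 tMaxY 0.8891 | tΔX 2.0000 tΔY 1.1547
    t=0.6400 [x] (3,2) — stop
  → r_4 = 0.6400
beam 5: φ=45°, α=105°
  cosα=-0.2588 sinα=0.9659 | (2,2) | tMaxX 2.6273 tMaxY 0.7972 | tΔX 3.8637 tΔY 1.0353
    t=0.7972 [y] (2,3)
    t=1.8324 [y] (2,4)
    t=2.6273 [x] (1,4)
    t=2.8677 [y] (1,5) — stop
  → r_5 = 2.8677
beam 6: φ=90°, α=150°
  cosα=-0.8660 sinα=0.5000 | (2,2) | tMaxX 0.7852 tMaxY 1.5400 | tΔX 1.1547 tΔY 2.0000
    t=0.7852 [x] (1,2) — stop
  → r_6 = 0.7852
beam 7: φ=135°, α=195°
  cosα=-0.9659 sinα=-0.2588 | (2,2) | tMaxX 0.7040 tMaxY 0.8887 | tΔX 1.0353 tΔY 3.8637
    t=0.7040 [x] (1,2) — stop
  → r_7 = 0.7040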